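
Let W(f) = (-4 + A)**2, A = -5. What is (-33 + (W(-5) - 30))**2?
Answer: 324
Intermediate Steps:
W(f) = 81 (W(f) = (-4 - 5)**2 = (-9)**2 = 81)
(-33 + (W(-5) - 30))**2 = (-33 + (81 - 30))**2 = (-33 + 51)**2 = 18**2 = 324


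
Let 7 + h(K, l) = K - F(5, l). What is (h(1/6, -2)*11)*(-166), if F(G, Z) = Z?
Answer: 26477/3 ≈ 8825.7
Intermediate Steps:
h(K, l) = -7 + K - l (h(K, l) = -7 + (K - l) = -7 + K - l)
(h(1/6, -2)*11)*(-166) = ((-7 + 1/6 - 1*(-2))*11)*(-166) = ((-7 + ⅙ + 2)*11)*(-166) = -29/6*11*(-166) = -319/6*(-166) = 26477/3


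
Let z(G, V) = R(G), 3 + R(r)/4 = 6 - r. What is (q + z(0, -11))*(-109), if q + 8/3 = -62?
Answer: 17222/3 ≈ 5740.7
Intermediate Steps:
q = -194/3 (q = -8/3 - 62 = -194/3 ≈ -64.667)
R(r) = 12 - 4*r (R(r) = -12 + 4*(6 - r) = -12 + (24 - 4*r) = 12 - 4*r)
z(G, V) = 12 - 4*G
(q + z(0, -11))*(-109) = (-194/3 + (12 - 4*0))*(-109) = (-194/3 + (12 + 0))*(-109) = (-194/3 + 12)*(-109) = -158/3*(-109) = 17222/3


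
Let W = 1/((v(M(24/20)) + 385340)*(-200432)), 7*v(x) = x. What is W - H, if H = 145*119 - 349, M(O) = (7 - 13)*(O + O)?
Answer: -45700162425320611/2703191909696 ≈ -16906.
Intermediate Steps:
M(O) = -12*O
v(x) = x/7
H = 16906 (H = 17255 - 349 = 16906)
W = -35/2703191909696 (W = 1/(((-288/20)/7 + 385340)*(-200432)) = -1/200432/((-288/20)/7 + 385340) = -1/200432/((-12*6/5)/7 + 385340) = -1/200432/((1/7)*(-72/5) + 385340) = -1/200432/(-72/35 + 385340) = -1/200432/(13486828/35) = (35/13486828)*(-1/200432) = -35/2703191909696 ≈ -1.2948e-11)
W - H = -35/2703191909696 - 1*16906 = -35/2703191909696 - 16906 = -45700162425320611/2703191909696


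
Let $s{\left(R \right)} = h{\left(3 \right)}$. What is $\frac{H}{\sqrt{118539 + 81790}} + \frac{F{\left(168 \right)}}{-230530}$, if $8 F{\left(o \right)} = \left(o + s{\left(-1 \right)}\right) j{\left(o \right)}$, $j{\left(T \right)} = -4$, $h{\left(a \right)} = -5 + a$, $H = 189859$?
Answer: $\frac{83}{230530} + \frac{189859 \sqrt{200329}}{200329} \approx 424.19$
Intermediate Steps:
$s{\left(R \right)} = -2$ ($s{\left(R \right)} = -5 + 3 = -2$)
$F{\left(o \right)} = 1 - \frac{o}{2}$ ($F{\left(o \right)} = \frac{\left(o - 2\right) \left(-4\right)}{8} = \frac{\left(-2 + o\right) \left(-4\right)}{8} = \frac{8 - 4 o}{8} = 1 - \frac{o}{2}$)
$\frac{H}{\sqrt{118539 + 81790}} + \frac{F{\left(168 \right)}}{-230530} = \frac{189859}{\sqrt{118539 + 81790}} + \frac{1 - 84}{-230530} = \frac{189859}{\sqrt{200329}} + \left(1 - 84\right) \left(- \frac{1}{230530}\right) = 189859 \frac{\sqrt{200329}}{200329} - - \frac{83}{230530} = \frac{189859 \sqrt{200329}}{200329} + \frac{83}{230530} = \frac{83}{230530} + \frac{189859 \sqrt{200329}}{200329}$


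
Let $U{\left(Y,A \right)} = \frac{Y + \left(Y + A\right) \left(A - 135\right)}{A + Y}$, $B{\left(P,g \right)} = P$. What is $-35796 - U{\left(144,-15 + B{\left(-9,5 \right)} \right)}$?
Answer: $- \frac{178191}{5} \approx -35638.0$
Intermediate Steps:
$U{\left(Y,A \right)} = \frac{Y + \left(-135 + A\right) \left(A + Y\right)}{A + Y}$ ($U{\left(Y,A \right)} = \frac{Y + \left(A + Y\right) \left(-135 + A\right)}{A + Y} = \frac{Y + \left(-135 + A\right) \left(A + Y\right)}{A + Y}$)
$-35796 - U{\left(144,-15 + B{\left(-9,5 \right)} \right)} = -35796 - \frac{\left(-15 - 9\right)^{2} - 135 \left(-15 - 9\right) - 19296 + \left(-15 - 9\right) 144}{\left(-15 - 9\right) + 144} = -35796 - \frac{\left(-24\right)^{2} - -3240 - 19296 - 3456}{-24 + 144} = -35796 - \frac{576 + 3240 - 19296 - 3456}{120} = -35796 - \frac{1}{120} \left(-18936\right) = -35796 - - \frac{789}{5} = -35796 + \frac{789}{5} = - \frac{178191}{5}$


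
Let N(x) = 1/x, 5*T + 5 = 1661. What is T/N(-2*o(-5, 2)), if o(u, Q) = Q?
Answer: -6624/5 ≈ -1324.8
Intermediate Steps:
T = 1656/5 (T = -1 + (1/5)*1661 = -1 + 1661/5 = 1656/5 ≈ 331.20)
N(x) = 1/x
T/N(-2*o(-5, 2)) = 1656/(5*(1/(-2*2))) = 1656/(5*(1/(-4))) = 1656/(5*(-1/4)) = (1656/5)*(-4) = -6624/5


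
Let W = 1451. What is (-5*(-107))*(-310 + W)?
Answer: 610435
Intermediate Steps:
(-5*(-107))*(-310 + W) = (-5*(-107))*(-310 + 1451) = 535*1141 = 610435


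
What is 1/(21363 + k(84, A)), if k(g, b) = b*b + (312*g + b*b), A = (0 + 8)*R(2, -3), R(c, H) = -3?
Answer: 1/48723 ≈ 2.0524e-5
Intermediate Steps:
A = -24 (A = (0 + 8)*(-3) = 8*(-3) = -24)
k(g, b) = 2*b² + 312*g (k(g, b) = b² + (312*g + b²) = b² + (b² + 312*g) = 2*b² + 312*g)
1/(21363 + k(84, A)) = 1/(21363 + (2*(-24)² + 312*84)) = 1/(21363 + (2*576 + 26208)) = 1/(21363 + (1152 + 26208)) = 1/(21363 + 27360) = 1/48723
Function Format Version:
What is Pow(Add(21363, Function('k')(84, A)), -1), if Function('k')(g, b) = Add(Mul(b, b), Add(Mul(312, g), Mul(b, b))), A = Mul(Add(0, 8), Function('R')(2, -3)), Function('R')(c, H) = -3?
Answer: Rational(1, 48723) ≈ 2.0524e-5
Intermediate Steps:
A = -24 (A = Mul(Add(0, 8), -3) = Mul(8, -3) = -24)
Function('k')(g, b) = Add(Mul(2, Pow(b, 2)), Mul(312, g)) (Function('k')(g, b) = Add(Pow(b, 2), Add(Mul(312, g), Pow(b, 2))) = Add(Pow(b, 2), Add(Pow(b, 2), Mul(312, g))) = Add(Mul(2, Pow(b, 2)), Mul(312, g)))
Pow(Add(21363, Function('k')(84, A)), -1) = Pow(Add(21363, Add(Mul(2, Pow(-24, 2)), Mul(312, 84))), -1) = Pow(Add(21363, Add(Mul(2, 576), 26208)), -1) = Pow(Add(21363, Add(1152, 26208)), -1) = Pow(Add(21363, 27360), -1) = Pow(48723, -1) = Rational(1, 48723)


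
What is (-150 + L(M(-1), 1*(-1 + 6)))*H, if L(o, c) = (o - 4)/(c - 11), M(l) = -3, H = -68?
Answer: 30362/3 ≈ 10121.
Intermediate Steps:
L(o, c) = (-4 + o)/(-11 + c)
(-150 + L(M(-1), 1*(-1 + 6)))*H = (-150 + (-4 - 3)/(-11 + 1*(-1 + 6)))*(-68) = (-150 - 7/(-11 + 1*5))*(-68) = (-150 - 7/(-11 + 5))*(-68) = (-150 - 7/(-6))*(-68) = (-150 - ⅙*(-7))*(-68) = (-150 + 7/6)*(-68) = -893/6*(-68) = 30362/3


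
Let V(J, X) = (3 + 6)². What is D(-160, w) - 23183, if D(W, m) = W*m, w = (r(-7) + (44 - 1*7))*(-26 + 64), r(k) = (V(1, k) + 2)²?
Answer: -42133263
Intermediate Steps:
V(J, X) = 81 (V(J, X) = 9² = 81)
r(k) = 6889 (r(k) = (81 + 2)² = 83² = 6889)
w = 263188 (w = (6889 + (44 - 1*7))*(-26 + 64) = (6889 + (44 - 7))*38 = (6889 + 37)*38 = 6926*38 = 263188)
D(-160, w) - 23183 = -160*263188 - 23183 = -42110080 - 23183 = -42133263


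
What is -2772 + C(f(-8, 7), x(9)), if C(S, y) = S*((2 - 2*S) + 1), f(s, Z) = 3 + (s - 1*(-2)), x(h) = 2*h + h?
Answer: -2799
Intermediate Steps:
x(h) = 3*h
f(s, Z) = 5 + s (f(s, Z) = 3 + (s + 2) = 3 + (2 + s) = 5 + s)
C(S, y) = S*(3 - 2*S)
-2772 + C(f(-8, 7), x(9)) = -2772 + (5 - 8)*(3 - 2*(5 - 8)) = -2772 - 3*(3 - 2*(-3)) = -2772 - 3*(3 + 6) = -2772 - 3*9 = -2772 - 27 = -2799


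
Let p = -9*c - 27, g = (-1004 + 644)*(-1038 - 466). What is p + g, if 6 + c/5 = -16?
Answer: 542403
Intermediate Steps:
c = -110 (c = -30 + 5*(-16) = -30 - 80 = -110)
g = 541440 (g = -360*(-1504) = 541440)
p = 963 (p = -9*(-110) - 27 = 990 - 27 = 963)
p + g = 963 + 541440 = 542403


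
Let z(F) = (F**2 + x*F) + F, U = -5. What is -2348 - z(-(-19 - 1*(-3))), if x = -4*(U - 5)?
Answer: -3260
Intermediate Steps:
x = 40 (x = -4*(-5 - 5) = -4*(-10) = 40)
z(F) = F**2 + 41*F (z(F) = (F**2 + 40*F) + F = F**2 + 41*F)
-2348 - z(-(-19 - 1*(-3))) = -2348 - (-(-19 - 1*(-3)))*(41 - (-19 - 1*(-3))) = -2348 - (-(-19 + 3))*(41 - (-19 + 3)) = -2348 - (-1*(-16))*(41 - 1*(-16)) = -2348 - 16*(41 + 16) = -2348 - 16*57 = -2348 - 1*912 = -2348 - 912 = -3260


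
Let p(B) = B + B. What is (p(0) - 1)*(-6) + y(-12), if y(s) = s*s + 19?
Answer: 169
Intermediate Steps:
y(s) = 19 + s**2 (y(s) = s**2 + 19 = 19 + s**2)
p(B) = 2*B
(p(0) - 1)*(-6) + y(-12) = (2*0 - 1)*(-6) + (19 + (-12)**2) = (0 - 1)*(-6) + (19 + 144) = -1*(-6) + 163 = 6 + 163 = 169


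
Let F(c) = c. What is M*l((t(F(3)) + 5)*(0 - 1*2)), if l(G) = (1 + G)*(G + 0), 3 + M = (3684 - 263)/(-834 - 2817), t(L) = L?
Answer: -1149920/1217 ≈ -944.88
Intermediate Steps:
M = -14374/3651 (M = -3 + (3684 - 263)/(-834 - 2817) = -3 + 3421/(-3651) = -3 + 3421*(-1/3651) = -3 - 3421/3651 = -14374/3651 ≈ -3.9370)
l(G) = G*(1 + G) (l(G) = (1 + G)*G = G*(1 + G))
M*l((t(F(3)) + 5)*(0 - 1*2)) = -14374*(3 + 5)*(0 - 1*2)*(1 + (3 + 5)*(0 - 1*2))/3651 = -14374*8*(0 - 2)*(1 + 8*(0 - 2))/3651 = -14374*8*(-2)*(1 + 8*(-2))/3651 = -(-229984)*(1 - 16)/3651 = -(-229984)*(-15)/3651 = -14374/3651*240 = -1149920/1217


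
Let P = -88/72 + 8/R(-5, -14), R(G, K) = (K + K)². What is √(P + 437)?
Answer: √768730/42 ≈ 20.876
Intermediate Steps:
R(G, K) = 4*K² (R(G, K) = (2*K)² = 4*K²)
P = -1069/882 (P = -88/72 + 8/((4*(-14)²)) = -88*1/72 + 8/((4*196)) = -11/9 + 8/784 = -11/9 + 8*(1/784) = -11/9 + 1/98 = -1069/882 ≈ -1.2120)
√(P + 437) = √(-1069/882 + 437) = √(384365/882) = √768730/42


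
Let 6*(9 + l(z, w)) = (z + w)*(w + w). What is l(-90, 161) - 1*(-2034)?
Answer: 17506/3 ≈ 5835.3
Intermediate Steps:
l(z, w) = -9 + w*(w + z)/3 (l(z, w) = -9 + ((z + w)*(w + w))/6 = -9 + ((w + z)*(2*w))/6 = -9 + (2*w*(w + z))/6 = -9 + w*(w + z)/3)
l(-90, 161) - 1*(-2034) = (-9 + (1/3)*161**2 + (1/3)*161*(-90)) - 1*(-2034) = (-9 + (1/3)*25921 - 4830) + 2034 = (-9 + 25921/3 - 4830) + 2034 = 11404/3 + 2034 = 17506/3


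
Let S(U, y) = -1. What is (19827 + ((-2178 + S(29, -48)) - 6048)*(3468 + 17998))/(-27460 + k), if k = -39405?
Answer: 35316191/13373 ≈ 2640.9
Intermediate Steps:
(19827 + ((-2178 + S(29, -48)) - 6048)*(3468 + 17998))/(-27460 + k) = (19827 + ((-2178 - 1) - 6048)*(3468 + 17998))/(-27460 - 39405) = (19827 + (-2179 - 6048)*21466)/(-66865) = (19827 - 8227*21466)*(-1/66865) = (19827 - 176600782)*(-1/66865) = -176580955*(-1/66865) = 35316191/13373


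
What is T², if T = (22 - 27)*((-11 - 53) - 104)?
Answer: 705600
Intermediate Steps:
T = 840 (T = -5*(-64 - 104) = -5*(-168) = 840)
T² = 840² = 705600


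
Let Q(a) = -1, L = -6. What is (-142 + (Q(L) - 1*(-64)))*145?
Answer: -11455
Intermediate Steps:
(-142 + (Q(L) - 1*(-64)))*145 = (-142 + (-1 - 1*(-64)))*145 = (-142 + (-1 + 64))*145 = (-142 + 63)*145 = -79*145 = -11455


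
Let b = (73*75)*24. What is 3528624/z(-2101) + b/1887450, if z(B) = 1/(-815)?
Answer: -36186550769604/12583 ≈ -2.8758e+9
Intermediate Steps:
b = 131400 (b = 5475*24 = 131400)
z(B) = -1/815
3528624/z(-2101) + b/1887450 = 3528624/(-1/815) + 131400/1887450 = 3528624*(-815) + 131400*(1/1887450) = -2875828560 + 876/12583 = -36186550769604/12583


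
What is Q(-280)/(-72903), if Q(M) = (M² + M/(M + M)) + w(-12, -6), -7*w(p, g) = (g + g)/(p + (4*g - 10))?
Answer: -8414983/7824922 ≈ -1.0754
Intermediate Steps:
w(p, g) = -2*g/(7*(-10 + p + 4*g)) (w(p, g) = -(g + g)/(7*(p + (4*g - 10))) = -2*g/(7*(p + (-10 + 4*g))) = -2*g/(7*(-10 + p + 4*g)))
Q(M) = 149/322 + M² (Q(M) = (M² + M/(M + M)) - 2*(-6)/(-70 + 7*(-12) + 28*(-6)) = (M² + M/((2*M))) - 2*(-6)/(-70 - 84 - 168) = (M² + (1/(2*M))*M) - 2*(-6)/(-322) = (M² + ½) - 2*(-6)*(-1/322) = (½ + M²) - 6/161 = 149/322 + M²)
Q(-280)/(-72903) = (149/322 + (-280)²)/(-72903) = (149/322 + 78400)*(-1/72903) = (25244949/322)*(-1/72903) = -8414983/7824922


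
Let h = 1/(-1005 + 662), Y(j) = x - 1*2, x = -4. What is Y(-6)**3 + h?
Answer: -74089/343 ≈ -216.00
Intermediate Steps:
Y(j) = -6 (Y(j) = -4 - 1*2 = -4 - 2 = -6)
h = -1/343 (h = 1/(-343) = -1/343 ≈ -0.0029155)
Y(-6)**3 + h = (-6)**3 - 1/343 = -216 - 1/343 = -74089/343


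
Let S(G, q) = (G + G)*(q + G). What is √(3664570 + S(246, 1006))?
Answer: √4280554 ≈ 2068.9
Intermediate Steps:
S(G, q) = 2*G*(G + q) (S(G, q) = (2*G)*(G + q) = 2*G*(G + q))
√(3664570 + S(246, 1006)) = √(3664570 + 2*246*(246 + 1006)) = √(3664570 + 2*246*1252) = √(3664570 + 615984) = √4280554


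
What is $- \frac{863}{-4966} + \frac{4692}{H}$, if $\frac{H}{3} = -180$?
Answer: $- \frac{1902871}{223470} \approx -8.5151$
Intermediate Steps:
$H = -540$ ($H = 3 \left(-180\right) = -540$)
$- \frac{863}{-4966} + \frac{4692}{H} = - \frac{863}{-4966} + \frac{4692}{-540} = \left(-863\right) \left(- \frac{1}{4966}\right) + 4692 \left(- \frac{1}{540}\right) = \frac{863}{4966} - \frac{391}{45} = - \frac{1902871}{223470}$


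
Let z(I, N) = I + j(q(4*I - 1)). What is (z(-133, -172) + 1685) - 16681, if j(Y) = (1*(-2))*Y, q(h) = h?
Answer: -14063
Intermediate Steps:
j(Y) = -2*Y
z(I, N) = 2 - 7*I (z(I, N) = I - 2*(4*I - 1) = I - 2*(-1 + 4*I) = I + (2 - 8*I) = 2 - 7*I)
(z(-133, -172) + 1685) - 16681 = ((2 - 7*(-133)) + 1685) - 16681 = ((2 + 931) + 1685) - 16681 = (933 + 1685) - 16681 = 2618 - 16681 = -14063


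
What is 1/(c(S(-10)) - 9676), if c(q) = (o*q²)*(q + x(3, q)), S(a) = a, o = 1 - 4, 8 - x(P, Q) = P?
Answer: -1/8176 ≈ -0.00012231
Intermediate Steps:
x(P, Q) = 8 - P
o = -3
c(q) = -3*q²*(5 + q) (c(q) = (-3*q²)*(q + (8 - 1*3)) = (-3*q²)*(q + (8 - 3)) = (-3*q²)*(q + 5) = (-3*q²)*(5 + q) = -3*q²*(5 + q))
1/(c(S(-10)) - 9676) = 1/(3*(-10)²*(-5 - 1*(-10)) - 9676) = 1/(3*100*(-5 + 10) - 9676) = 1/(3*100*5 - 9676) = 1/(1500 - 9676) = 1/(-8176) = -1/8176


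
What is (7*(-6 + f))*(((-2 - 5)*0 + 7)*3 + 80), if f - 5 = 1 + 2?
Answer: 1414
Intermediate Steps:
f = 8 (f = 5 + (1 + 2) = 5 + 3 = 8)
(7*(-6 + f))*(((-2 - 5)*0 + 7)*3 + 80) = (7*(-6 + 8))*(((-2 - 5)*0 + 7)*3 + 80) = (7*2)*((-7*0 + 7)*3 + 80) = 14*((0 + 7)*3 + 80) = 14*(7*3 + 80) = 14*(21 + 80) = 14*101 = 1414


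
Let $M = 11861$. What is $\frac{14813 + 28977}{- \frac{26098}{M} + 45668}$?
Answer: $\frac{51939319}{54164205} \approx 0.95892$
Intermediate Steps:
$\frac{14813 + 28977}{- \frac{26098}{M} + 45668} = \frac{14813 + 28977}{- \frac{26098}{11861} + 45668} = \frac{43790}{\left(-26098\right) \frac{1}{11861} + 45668} = \frac{43790}{- \frac{26098}{11861} + 45668} = \frac{43790}{\frac{541642050}{11861}} = 43790 \cdot \frac{11861}{541642050} = \frac{51939319}{54164205}$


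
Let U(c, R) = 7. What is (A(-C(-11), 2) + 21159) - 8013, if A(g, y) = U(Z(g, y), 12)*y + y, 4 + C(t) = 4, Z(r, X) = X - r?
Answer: 13162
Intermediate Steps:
C(t) = 0 (C(t) = -4 + 4 = 0)
A(g, y) = 8*y (A(g, y) = 7*y + y = 8*y)
(A(-C(-11), 2) + 21159) - 8013 = (8*2 + 21159) - 8013 = (16 + 21159) - 8013 = 21175 - 8013 = 13162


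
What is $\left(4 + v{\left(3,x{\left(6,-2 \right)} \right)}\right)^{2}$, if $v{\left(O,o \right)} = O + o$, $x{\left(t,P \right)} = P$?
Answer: $25$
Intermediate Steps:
$\left(4 + v{\left(3,x{\left(6,-2 \right)} \right)}\right)^{2} = \left(4 + \left(3 - 2\right)\right)^{2} = \left(4 + 1\right)^{2} = 5^{2} = 25$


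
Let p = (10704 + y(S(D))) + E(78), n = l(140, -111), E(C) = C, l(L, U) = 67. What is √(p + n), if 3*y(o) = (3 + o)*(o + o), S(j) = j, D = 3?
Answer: √10861 ≈ 104.22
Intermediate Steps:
n = 67
y(o) = 2*o*(3 + o)/3 (y(o) = ((3 + o)*(o + o))/3 = ((3 + o)*(2*o))/3 = (2*o*(3 + o))/3 = 2*o*(3 + o)/3)
p = 10794 (p = (10704 + (⅔)*3*(3 + 3)) + 78 = (10704 + (⅔)*3*6) + 78 = (10704 + 12) + 78 = 10716 + 78 = 10794)
√(p + n) = √(10794 + 67) = √10861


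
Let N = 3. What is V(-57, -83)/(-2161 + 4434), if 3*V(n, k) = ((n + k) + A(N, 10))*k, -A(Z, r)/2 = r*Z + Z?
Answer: 17098/6819 ≈ 2.5074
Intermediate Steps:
A(Z, r) = -2*Z - 2*Z*r (A(Z, r) = -2*(r*Z + Z) = -2*(Z*r + Z) = -2*(Z + Z*r) = -2*Z - 2*Z*r)
V(n, k) = k*(-66 + k + n)/3 (V(n, k) = (((n + k) - 2*3*(1 + 10))*k)/3 = (((k + n) - 2*3*11)*k)/3 = (((k + n) - 66)*k)/3 = ((-66 + k + n)*k)/3 = (k*(-66 + k + n))/3 = k*(-66 + k + n)/3)
V(-57, -83)/(-2161 + 4434) = ((1/3)*(-83)*(-66 - 83 - 57))/(-2161 + 4434) = ((1/3)*(-83)*(-206))/2273 = (17098/3)*(1/2273) = 17098/6819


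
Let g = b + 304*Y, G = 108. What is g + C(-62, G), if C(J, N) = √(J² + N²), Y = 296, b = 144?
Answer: 90128 + 2*√3877 ≈ 90253.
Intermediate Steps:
g = 90128 (g = 144 + 304*296 = 144 + 89984 = 90128)
g + C(-62, G) = 90128 + √((-62)² + 108²) = 90128 + √(3844 + 11664) = 90128 + √15508 = 90128 + 2*√3877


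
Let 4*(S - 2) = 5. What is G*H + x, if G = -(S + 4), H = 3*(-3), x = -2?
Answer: 253/4 ≈ 63.250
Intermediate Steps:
H = -9
S = 13/4 (S = 2 + (1/4)*5 = 2 + 5/4 = 13/4 ≈ 3.2500)
G = -29/4 (G = -(13/4 + 4) = -1*29/4 = -29/4 ≈ -7.2500)
G*H + x = -29/4*(-9) - 2 = 261/4 - 2 = 253/4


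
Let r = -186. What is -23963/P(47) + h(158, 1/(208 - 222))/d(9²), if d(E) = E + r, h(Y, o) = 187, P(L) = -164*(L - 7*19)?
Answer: -5153563/1480920 ≈ -3.4800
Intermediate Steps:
P(L) = 21812 - 164*L (P(L) = -164*(L - 133) = -164*(-133 + L) = 21812 - 164*L)
d(E) = -186 + E (d(E) = E - 186 = -186 + E)
-23963/P(47) + h(158, 1/(208 - 222))/d(9²) = -23963/(21812 - 164*47) + 187/(-186 + 9²) = -23963/(21812 - 7708) + 187/(-186 + 81) = -23963/14104 + 187/(-105) = -23963*1/14104 + 187*(-1/105) = -23963/14104 - 187/105 = -5153563/1480920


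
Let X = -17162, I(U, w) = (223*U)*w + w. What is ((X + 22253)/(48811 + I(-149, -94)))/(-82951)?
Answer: -5091/263125134305 ≈ -1.9348e-8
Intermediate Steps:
I(U, w) = w + 223*U*w (I(U, w) = 223*U*w + w = w + 223*U*w)
((X + 22253)/(48811 + I(-149, -94)))/(-82951) = ((-17162 + 22253)/(48811 - 94*(1 + 223*(-149))))/(-82951) = (5091/(48811 - 94*(1 - 33227)))*(-1/82951) = (5091/(48811 - 94*(-33226)))*(-1/82951) = (5091/(48811 + 3123244))*(-1/82951) = (5091/3172055)*(-1/82951) = -5091/263125134305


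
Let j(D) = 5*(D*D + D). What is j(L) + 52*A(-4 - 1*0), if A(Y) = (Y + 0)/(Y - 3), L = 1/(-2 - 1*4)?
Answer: 7313/252 ≈ 29.020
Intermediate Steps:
L = -⅙ (L = 1/(-2 - 4) = 1/(-6) = -⅙ ≈ -0.16667)
A(Y) = Y/(-3 + Y)
j(D) = 5*D + 5*D² (j(D) = 5*(D² + D) = 5*(D + D²) = 5*D + 5*D²)
j(L) + 52*A(-4 - 1*0) = 5*(-⅙)*(1 - ⅙) + 52*((-4 - 1*0)/(-3 + (-4 - 1*0))) = 5*(-⅙)*(⅚) + 52*((-4 + 0)/(-3 + (-4 + 0))) = -25/36 + 52*(-4/(-3 - 4)) = -25/36 + 52*(-4/(-7)) = -25/36 + 52*(-4*(-⅐)) = -25/36 + 52*(4/7) = -25/36 + 208/7 = 7313/252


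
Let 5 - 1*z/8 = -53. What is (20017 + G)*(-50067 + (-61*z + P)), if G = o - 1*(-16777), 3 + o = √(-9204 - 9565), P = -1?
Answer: -2883384252 - 10736964*I ≈ -2.8834e+9 - 1.0737e+7*I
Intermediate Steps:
z = 464 (z = 40 - 8*(-53) = 40 + 424 = 464)
o = -3 + 137*I (o = -3 + √(-9204 - 9565) = -3 + √(-18769) = -3 + 137*I ≈ -3.0 + 137.0*I)
G = 16774 + 137*I (G = (-3 + 137*I) - 1*(-16777) = (-3 + 137*I) + 16777 = 16774 + 137*I ≈ 16774.0 + 137.0*I)
(20017 + G)*(-50067 + (-61*z + P)) = (20017 + (16774 + 137*I))*(-50067 + (-61*464 - 1)) = (36791 + 137*I)*(-50067 + (-28304 - 1)) = (36791 + 137*I)*(-50067 - 28305) = (36791 + 137*I)*(-78372) = -2883384252 - 10736964*I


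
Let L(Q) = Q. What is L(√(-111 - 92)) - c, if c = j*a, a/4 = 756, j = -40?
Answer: 120960 + I*√203 ≈ 1.2096e+5 + 14.248*I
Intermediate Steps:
a = 3024 (a = 4*756 = 3024)
c = -120960 (c = -40*3024 = -120960)
L(√(-111 - 92)) - c = √(-111 - 92) - 1*(-120960) = √(-203) + 120960 = I*√203 + 120960 = 120960 + I*√203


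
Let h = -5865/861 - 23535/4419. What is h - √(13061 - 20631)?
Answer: -1710410/140917 - I*√7570 ≈ -12.138 - 87.006*I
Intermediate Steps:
h = -1710410/140917 (h = -5865*1/861 - 23535*1/4419 = -1955/287 - 2615/491 = -1710410/140917 ≈ -12.138)
h - √(13061 - 20631) = -1710410/140917 - √(13061 - 20631) = -1710410/140917 - √(-7570) = -1710410/140917 - I*√7570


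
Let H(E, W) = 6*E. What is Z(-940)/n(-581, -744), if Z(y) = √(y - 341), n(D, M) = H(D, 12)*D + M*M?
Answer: I*√1281/2578902 ≈ 1.3878e-5*I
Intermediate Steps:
n(D, M) = M² + 6*D² (n(D, M) = (6*D)*D + M*M = 6*D² + M² = M² + 6*D²)
Z(y) = √(-341 + y)
Z(-940)/n(-581, -744) = √(-341 - 940)/((-744)² + 6*(-581)²) = √(-1281)/(553536 + 6*337561) = (I*√1281)/(553536 + 2025366) = (I*√1281)/2578902 = (I*√1281)*(1/2578902) = I*√1281/2578902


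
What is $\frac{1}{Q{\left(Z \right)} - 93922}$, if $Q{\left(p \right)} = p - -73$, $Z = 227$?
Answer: $- \frac{1}{93622} \approx -1.0681 \cdot 10^{-5}$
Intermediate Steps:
$Q{\left(p \right)} = 73 + p$ ($Q{\left(p \right)} = p + 73 = 73 + p$)
$\frac{1}{Q{\left(Z \right)} - 93922} = \frac{1}{\left(73 + 227\right) - 93922} = \frac{1}{300 - 93922} = \frac{1}{-93622} = - \frac{1}{93622}$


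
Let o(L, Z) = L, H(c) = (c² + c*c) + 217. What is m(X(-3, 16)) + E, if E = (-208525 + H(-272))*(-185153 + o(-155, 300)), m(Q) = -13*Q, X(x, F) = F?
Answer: 11181484512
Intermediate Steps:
H(c) = 217 + 2*c² (H(c) = (c² + c²) + 217 = 2*c² + 217 = 217 + 2*c²)
E = 11181484720 (E = (-208525 + (217 + 2*(-272)²))*(-185153 - 155) = (-208525 + (217 + 2*73984))*(-185308) = (-208525 + (217 + 147968))*(-185308) = (-208525 + 148185)*(-185308) = -60340*(-185308) = 11181484720)
m(X(-3, 16)) + E = -13*16 + 11181484720 = -208 + 11181484720 = 11181484512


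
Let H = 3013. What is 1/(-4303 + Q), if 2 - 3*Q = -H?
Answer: -1/3298 ≈ -0.00030321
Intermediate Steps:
Q = 1005 (Q = ⅔ - (-1)*3013/3 = ⅔ - ⅓*(-3013) = ⅔ + 3013/3 = 1005)
1/(-4303 + Q) = 1/(-4303 + 1005) = 1/(-3298) = -1/3298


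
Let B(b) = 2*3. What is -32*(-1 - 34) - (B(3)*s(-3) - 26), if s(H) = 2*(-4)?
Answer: 1194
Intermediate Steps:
s(H) = -8
B(b) = 6
-32*(-1 - 34) - (B(3)*s(-3) - 26) = -32*(-1 - 34) - (6*(-8) - 26) = -32*(-35) - (-48 - 26) = 1120 - 1*(-74) = 1120 + 74 = 1194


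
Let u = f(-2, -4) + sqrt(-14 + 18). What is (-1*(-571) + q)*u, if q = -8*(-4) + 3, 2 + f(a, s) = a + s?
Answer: -3636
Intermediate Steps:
f(a, s) = -2 + a + s (f(a, s) = -2 + (a + s) = -2 + a + s)
q = 35 (q = 32 + 3 = 35)
u = -6 (u = (-2 - 2 - 4) + sqrt(-14 + 18) = -8 + sqrt(4) = -8 + 2 = -6)
(-1*(-571) + q)*u = (-1*(-571) + 35)*(-6) = (571 + 35)*(-6) = 606*(-6) = -3636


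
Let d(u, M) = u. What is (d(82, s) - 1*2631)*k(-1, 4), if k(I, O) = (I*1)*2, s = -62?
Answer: 5098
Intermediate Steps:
k(I, O) = 2*I (k(I, O) = I*2 = 2*I)
(d(82, s) - 1*2631)*k(-1, 4) = (82 - 1*2631)*(2*(-1)) = (82 - 2631)*(-2) = -2549*(-2) = 5098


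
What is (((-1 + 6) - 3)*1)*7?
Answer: 14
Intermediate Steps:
(((-1 + 6) - 3)*1)*7 = ((5 - 3)*1)*7 = (2*1)*7 = 2*7 = 14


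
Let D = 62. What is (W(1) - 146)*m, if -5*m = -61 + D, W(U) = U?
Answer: 29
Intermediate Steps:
m = -1/5 (m = -(-61 + 62)/5 = -1/5*1 = -1/5 ≈ -0.20000)
(W(1) - 146)*m = (1 - 146)*(-1/5) = -145*(-1/5) = 29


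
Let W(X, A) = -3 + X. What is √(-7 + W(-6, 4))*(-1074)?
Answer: -4296*I ≈ -4296.0*I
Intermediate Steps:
√(-7 + W(-6, 4))*(-1074) = √(-7 + (-3 - 6))*(-1074) = √(-7 - 9)*(-1074) = √(-16)*(-1074) = (4*I)*(-1074) = -4296*I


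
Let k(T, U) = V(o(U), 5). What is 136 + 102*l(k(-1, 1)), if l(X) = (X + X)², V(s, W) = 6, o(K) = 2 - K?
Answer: 14824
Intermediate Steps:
k(T, U) = 6
l(X) = 4*X² (l(X) = (2*X)² = 4*X²)
136 + 102*l(k(-1, 1)) = 136 + 102*(4*6²) = 136 + 102*(4*36) = 136 + 102*144 = 136 + 14688 = 14824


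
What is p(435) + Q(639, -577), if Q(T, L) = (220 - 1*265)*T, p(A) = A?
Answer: -28320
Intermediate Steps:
Q(T, L) = -45*T (Q(T, L) = (220 - 265)*T = -45*T)
p(435) + Q(639, -577) = 435 - 45*639 = 435 - 28755 = -28320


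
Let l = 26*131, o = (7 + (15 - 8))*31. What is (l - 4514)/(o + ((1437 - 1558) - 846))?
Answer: 1108/533 ≈ 2.0788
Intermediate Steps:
o = 434 (o = (7 + 7)*31 = 14*31 = 434)
l = 3406
(l - 4514)/(o + ((1437 - 1558) - 846)) = (3406 - 4514)/(434 + ((1437 - 1558) - 846)) = -1108/(434 + (-121 - 846)) = -1108/(434 - 967) = -1108/(-533) = -1108*(-1/533) = 1108/533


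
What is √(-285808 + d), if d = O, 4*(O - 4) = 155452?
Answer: I*√246941 ≈ 496.93*I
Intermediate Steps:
O = 38867 (O = 4 + (¼)*155452 = 4 + 38863 = 38867)
d = 38867
√(-285808 + d) = √(-285808 + 38867) = √(-246941) = I*√246941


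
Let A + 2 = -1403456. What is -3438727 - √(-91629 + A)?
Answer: -3438727 - I*√1495087 ≈ -3.4387e+6 - 1222.7*I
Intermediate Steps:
A = -1403458 (A = -2 - 1403456 = -1403458)
-3438727 - √(-91629 + A) = -3438727 - √(-91629 - 1403458) = -3438727 - √(-1495087) = -3438727 - I*√1495087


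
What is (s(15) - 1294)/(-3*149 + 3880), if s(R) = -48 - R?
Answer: -1357/3433 ≈ -0.39528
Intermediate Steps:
(s(15) - 1294)/(-3*149 + 3880) = ((-48 - 1*15) - 1294)/(-3*149 + 3880) = ((-48 - 15) - 1294)/(-447 + 3880) = (-63 - 1294)/3433 = -1357*1/3433 = -1357/3433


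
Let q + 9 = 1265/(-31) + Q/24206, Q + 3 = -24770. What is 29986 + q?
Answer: 3208990367/107198 ≈ 29935.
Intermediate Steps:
Q = -24773 (Q = -3 - 24770 = -24773)
q = -5448861/107198 (q = -9 + (1265/(-31) - 24773/24206) = -9 + (1265*(-1/31) - 24773*1/24206) = -9 + (-1265/31 - 3539/3458) = -9 - 4484079/107198 = -5448861/107198 ≈ -50.830)
29986 + q = 29986 - 5448861/107198 = 3208990367/107198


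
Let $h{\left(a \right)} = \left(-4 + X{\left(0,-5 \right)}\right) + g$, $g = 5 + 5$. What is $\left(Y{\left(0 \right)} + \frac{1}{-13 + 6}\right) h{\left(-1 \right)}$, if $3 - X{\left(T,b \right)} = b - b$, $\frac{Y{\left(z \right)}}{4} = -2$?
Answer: $- \frac{513}{7} \approx -73.286$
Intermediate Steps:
$Y{\left(z \right)} = -8$ ($Y{\left(z \right)} = 4 \left(-2\right) = -8$)
$g = 10$
$X{\left(T,b \right)} = 3$ ($X{\left(T,b \right)} = 3 - \left(b - b\right) = 3 - 0 = 3 + 0 = 3$)
$h{\left(a \right)} = 9$ ($h{\left(a \right)} = \left(-4 + 3\right) + 10 = -1 + 10 = 9$)
$\left(Y{\left(0 \right)} + \frac{1}{-13 + 6}\right) h{\left(-1 \right)} = \left(-8 + \frac{1}{-13 + 6}\right) 9 = \left(-8 + \frac{1}{-7}\right) 9 = \left(-8 - \frac{1}{7}\right) 9 = \left(- \frac{57}{7}\right) 9 = - \frac{513}{7}$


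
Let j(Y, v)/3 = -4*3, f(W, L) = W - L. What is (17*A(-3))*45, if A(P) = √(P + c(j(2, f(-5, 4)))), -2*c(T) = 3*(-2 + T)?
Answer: 2295*√6 ≈ 5621.6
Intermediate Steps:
j(Y, v) = -36 (j(Y, v) = 3*(-4*3) = 3*(-12) = -36)
c(T) = 3 - 3*T/2 (c(T) = -3*(-2 + T)/2 = -(-6 + 3*T)/2 = 3 - 3*T/2)
A(P) = √(57 + P) (A(P) = √(P + (3 - 3/2*(-36))) = √(P + (3 + 54)) = √(P + 57) = √(57 + P))
(17*A(-3))*45 = (17*√(57 - 3))*45 = (17*√54)*45 = (17*(3*√6))*45 = (51*√6)*45 = 2295*√6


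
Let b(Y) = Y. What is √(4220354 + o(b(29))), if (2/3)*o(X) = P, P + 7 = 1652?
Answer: √16891286/2 ≈ 2054.9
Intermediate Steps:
P = 1645 (P = -7 + 1652 = 1645)
o(X) = 4935/2 (o(X) = (3/2)*1645 = 4935/2)
√(4220354 + o(b(29))) = √(4220354 + 4935/2) = √(8445643/2) = √16891286/2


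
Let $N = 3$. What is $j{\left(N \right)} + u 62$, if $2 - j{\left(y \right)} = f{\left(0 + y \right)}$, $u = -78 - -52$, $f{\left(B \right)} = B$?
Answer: $-1613$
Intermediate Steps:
$u = -26$ ($u = -78 + 52 = -26$)
$j{\left(y \right)} = 2 - y$ ($j{\left(y \right)} = 2 - \left(0 + y\right) = 2 - y$)
$j{\left(N \right)} + u 62 = \left(2 - 3\right) - 1612 = -1 - 1612 = -1613$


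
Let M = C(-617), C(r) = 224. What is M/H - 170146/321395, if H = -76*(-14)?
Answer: -1947194/6106505 ≈ -0.31887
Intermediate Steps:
M = 224
H = 1064
M/H - 170146/321395 = 224/1064 - 170146/321395 = 224*(1/1064) - 170146*1/321395 = 4/19 - 170146/321395 = -1947194/6106505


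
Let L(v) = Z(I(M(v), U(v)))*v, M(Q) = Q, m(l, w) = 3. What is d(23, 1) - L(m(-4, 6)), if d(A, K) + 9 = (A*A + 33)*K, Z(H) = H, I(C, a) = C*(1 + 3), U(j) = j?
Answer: 517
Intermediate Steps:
I(C, a) = 4*C (I(C, a) = C*4 = 4*C)
L(v) = 4*v² (L(v) = (4*v)*v = 4*v²)
d(A, K) = -9 + K*(33 + A²) (d(A, K) = -9 + (A*A + 33)*K = -9 + (A² + 33)*K = -9 + (33 + A²)*K = -9 + K*(33 + A²))
d(23, 1) - L(m(-4, 6)) = (-9 + 33*1 + 1*23²) - 4*3² = (-9 + 33 + 1*529) - 4*9 = (-9 + 33 + 529) - 1*36 = 553 - 36 = 517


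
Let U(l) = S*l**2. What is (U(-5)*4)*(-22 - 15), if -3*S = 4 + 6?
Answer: 37000/3 ≈ 12333.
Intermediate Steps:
S = -10/3 (S = -(4 + 6)/3 = -1/3*10 = -10/3 ≈ -3.3333)
U(l) = -10*l**2/3
(U(-5)*4)*(-22 - 15) = (-10/3*(-5)**2*4)*(-22 - 15) = (-10/3*25*4)*(-37) = -250/3*4*(-37) = -1000/3*(-37) = 37000/3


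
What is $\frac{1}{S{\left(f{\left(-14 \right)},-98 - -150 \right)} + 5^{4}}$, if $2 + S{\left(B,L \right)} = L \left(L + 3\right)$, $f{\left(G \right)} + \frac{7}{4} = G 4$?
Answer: $\frac{1}{3483} \approx 0.00028711$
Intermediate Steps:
$f{\left(G \right)} = - \frac{7}{4} + 4 G$ ($f{\left(G \right)} = - \frac{7}{4} + G 4 = - \frac{7}{4} + 4 G$)
$S{\left(B,L \right)} = -2 + L \left(3 + L\right)$ ($S{\left(B,L \right)} = -2 + L \left(L + 3\right) = -2 + L \left(3 + L\right)$)
$\frac{1}{S{\left(f{\left(-14 \right)},-98 - -150 \right)} + 5^{4}} = \frac{1}{\left(-2 + \left(-98 - -150\right)^{2} + 3 \left(-98 - -150\right)\right) + 5^{4}} = \frac{1}{\left(-2 + \left(-98 + 150\right)^{2} + 3 \left(-98 + 150\right)\right) + 625} = \frac{1}{\left(-2 + 52^{2} + 3 \cdot 52\right) + 625} = \frac{1}{\left(-2 + 2704 + 156\right) + 625} = \frac{1}{2858 + 625} = \frac{1}{3483}$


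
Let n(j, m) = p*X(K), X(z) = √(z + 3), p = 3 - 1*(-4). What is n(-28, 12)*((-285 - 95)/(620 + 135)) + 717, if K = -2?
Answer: 107735/151 ≈ 713.48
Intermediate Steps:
p = 7 (p = 3 + 4 = 7)
X(z) = √(3 + z)
n(j, m) = 7 (n(j, m) = 7*√(3 - 2) = 7*√1 = 7*1 = 7)
n(-28, 12)*((-285 - 95)/(620 + 135)) + 717 = 7*((-285 - 95)/(620 + 135)) + 717 = 7*(-380/755) + 717 = 7*(-380*1/755) + 717 = 7*(-76/151) + 717 = -532/151 + 717 = 107735/151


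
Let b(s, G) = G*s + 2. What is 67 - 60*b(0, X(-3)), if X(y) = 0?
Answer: -53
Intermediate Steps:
b(s, G) = 2 + G*s
67 - 60*b(0, X(-3)) = 67 - 60*(2 + 0*0) = 67 - 60*(2 + 0) = 67 - 60*2 = 67 - 120 = -53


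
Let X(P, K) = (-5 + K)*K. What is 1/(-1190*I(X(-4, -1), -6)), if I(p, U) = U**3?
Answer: 1/257040 ≈ 3.8904e-6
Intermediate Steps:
X(P, K) = K*(-5 + K)
1/(-1190*I(X(-4, -1), -6)) = 1/(-1190*(-6)**3) = 1/(-1190*(-216)) = 1/257040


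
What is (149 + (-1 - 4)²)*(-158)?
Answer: -27492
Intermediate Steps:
(149 + (-1 - 4)²)*(-158) = (149 + (-5)²)*(-158) = (149 + 25)*(-158) = 174*(-158) = -27492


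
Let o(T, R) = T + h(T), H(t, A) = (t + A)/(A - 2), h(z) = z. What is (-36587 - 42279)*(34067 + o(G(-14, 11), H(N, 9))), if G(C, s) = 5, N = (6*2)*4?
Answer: -2687516682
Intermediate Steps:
N = 48 (N = 12*4 = 48)
H(t, A) = (A + t)/(-2 + A)
o(T, R) = 2*T (o(T, R) = T + T = 2*T)
(-36587 - 42279)*(34067 + o(G(-14, 11), H(N, 9))) = (-36587 - 42279)*(34067 + 2*5) = -78866*(34067 + 10) = -78866*34077 = -2687516682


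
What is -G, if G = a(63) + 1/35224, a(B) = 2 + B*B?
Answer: -139874505/35224 ≈ -3971.0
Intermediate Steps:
a(B) = 2 + B**2
G = 139874505/35224 (G = (2 + 63**2) + 1/35224 = (2 + 3969) + 1/35224 = 3971 + 1/35224 = 139874505/35224 ≈ 3971.0)
-G = -1*139874505/35224 = -139874505/35224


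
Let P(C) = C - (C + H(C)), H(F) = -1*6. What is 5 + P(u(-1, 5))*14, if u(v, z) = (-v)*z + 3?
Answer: 89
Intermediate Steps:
H(F) = -6
u(v, z) = 3 - v*z (u(v, z) = -v*z + 3 = 3 - v*z)
P(C) = 6 (P(C) = C - (C - 6) = C - (-6 + C) = C + (6 - C) = 6)
5 + P(u(-1, 5))*14 = 5 + 6*14 = 5 + 84 = 89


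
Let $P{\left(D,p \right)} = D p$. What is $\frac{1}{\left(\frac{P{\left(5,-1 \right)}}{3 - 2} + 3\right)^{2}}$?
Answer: $\frac{1}{4} \approx 0.25$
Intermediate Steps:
$\frac{1}{\left(\frac{P{\left(5,-1 \right)}}{3 - 2} + 3\right)^{2}} = \frac{1}{\left(\frac{5 \left(-1\right)}{3 - 2} + 3\right)^{2}} = \frac{1}{\left(1^{-1} \left(-5\right) + 3\right)^{2}} = \frac{1}{\left(1 \left(-5\right) + 3\right)^{2}} = \frac{1}{\left(-5 + 3\right)^{2}} = \frac{1}{\left(-2\right)^{2}} = \frac{1}{4}$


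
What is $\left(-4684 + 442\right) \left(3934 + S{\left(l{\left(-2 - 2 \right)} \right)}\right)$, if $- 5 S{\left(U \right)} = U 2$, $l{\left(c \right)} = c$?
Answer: $- \frac{83474076}{5} \approx -1.6695 \cdot 10^{7}$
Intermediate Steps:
$S{\left(U \right)} = - \frac{2 U}{5}$ ($S{\left(U \right)} = - \frac{U 2}{5} = - \frac{2 U}{5}$)
$\left(-4684 + 442\right) \left(3934 + S{\left(l{\left(-2 - 2 \right)} \right)}\right) = \left(-4684 + 442\right) \left(3934 - \frac{2 \left(-2 - 2\right)}{5}\right) = - 4242 \left(3934 - - \frac{8}{5}\right) = - 4242 \left(3934 + \frac{8}{5}\right) = \left(-4242\right) \frac{19678}{5} = - \frac{83474076}{5}$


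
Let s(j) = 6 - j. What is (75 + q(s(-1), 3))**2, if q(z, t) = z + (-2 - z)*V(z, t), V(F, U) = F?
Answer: 361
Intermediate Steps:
q(z, t) = z + z*(-2 - z) (q(z, t) = z + (-2 - z)*z = z + z*(-2 - z))
(75 + q(s(-1), 3))**2 = (75 + (6 - 1*(-1))*(-1 - (6 - 1*(-1))))**2 = (75 + (6 + 1)*(-1 - (6 + 1)))**2 = (75 + 7*(-1 - 1*7))**2 = (75 + 7*(-1 - 7))**2 = (75 + 7*(-8))**2 = (75 - 56)**2 = 19**2 = 361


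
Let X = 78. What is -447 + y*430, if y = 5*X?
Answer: 167253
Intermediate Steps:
y = 390 (y = 5*78 = 390)
-447 + y*430 = -447 + 390*430 = -447 + 167700 = 167253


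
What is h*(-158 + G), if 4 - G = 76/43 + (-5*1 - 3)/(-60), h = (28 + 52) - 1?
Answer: -7943924/645 ≈ -12316.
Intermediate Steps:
h = 79 (h = 80 - 1 = 79)
G = 1354/645 (G = 4 - (76/43 + (-5*1 - 3)/(-60)) = 4 - (76*(1/43) + (-5 - 3)*(-1/60)) = 4 - (76/43 - 8*(-1/60)) = 4 - (76/43 + 2/15) = 4 - 1*1226/645 = 4 - 1226/645 = 1354/645 ≈ 2.0992)
h*(-158 + G) = 79*(-158 + 1354/645) = 79*(-100556/645) = -7943924/645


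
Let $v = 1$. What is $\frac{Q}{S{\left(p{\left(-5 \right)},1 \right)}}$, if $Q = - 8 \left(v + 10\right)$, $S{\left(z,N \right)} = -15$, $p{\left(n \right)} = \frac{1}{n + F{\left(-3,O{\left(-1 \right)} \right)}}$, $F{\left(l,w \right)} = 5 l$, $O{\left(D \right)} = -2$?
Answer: $\frac{88}{15} \approx 5.8667$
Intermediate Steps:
$p{\left(n \right)} = \frac{1}{-15 + n}$ ($p{\left(n \right)} = \frac{1}{n + 5 \left(-3\right)} = \frac{1}{n - 15} = \frac{1}{-15 + n}$)
$Q = -88$ ($Q = - 8 \left(1 + 10\right) = \left(-8\right) 11 = -88$)
$\frac{Q}{S{\left(p{\left(-5 \right)},1 \right)}} = - \frac{88}{-15} = \left(-88\right) \left(- \frac{1}{15}\right) = \frac{88}{15}$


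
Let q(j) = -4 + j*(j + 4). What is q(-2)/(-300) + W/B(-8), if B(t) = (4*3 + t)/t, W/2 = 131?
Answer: -39298/75 ≈ -523.97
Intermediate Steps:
W = 262 (W = 2*131 = 262)
q(j) = -4 + j*(4 + j)
B(t) = (12 + t)/t
q(-2)/(-300) + W/B(-8) = (-4 + (-2)**2 + 4*(-2))/(-300) + 262/(((12 - 8)/(-8))) = (-4 + 4 - 8)*(-1/300) + 262/((-1/8*4)) = -8*(-1/300) + 262/(-1/2) = 2/75 + 262*(-2) = 2/75 - 524 = -39298/75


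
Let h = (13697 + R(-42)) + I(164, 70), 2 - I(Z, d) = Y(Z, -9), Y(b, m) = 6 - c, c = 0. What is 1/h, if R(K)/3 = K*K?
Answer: 1/18985 ≈ 5.2673e-5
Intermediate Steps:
R(K) = 3*K**2 (R(K) = 3*(K*K) = 3*K**2)
Y(b, m) = 6 (Y(b, m) = 6 - 1*0 = 6 + 0 = 6)
I(Z, d) = -4 (I(Z, d) = 2 - 1*6 = 2 - 6 = -4)
h = 18985 (h = (13697 + 3*(-42)**2) - 4 = (13697 + 3*1764) - 4 = (13697 + 5292) - 4 = 18989 - 4 = 18985)
1/h = 1/18985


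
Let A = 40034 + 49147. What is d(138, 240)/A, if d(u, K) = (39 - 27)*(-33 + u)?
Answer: 140/9909 ≈ 0.014129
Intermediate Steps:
d(u, K) = -396 + 12*u (d(u, K) = 12*(-33 + u) = -396 + 12*u)
A = 89181
d(138, 240)/A = (-396 + 12*138)/89181 = (-396 + 1656)*(1/89181) = 1260*(1/89181) = 140/9909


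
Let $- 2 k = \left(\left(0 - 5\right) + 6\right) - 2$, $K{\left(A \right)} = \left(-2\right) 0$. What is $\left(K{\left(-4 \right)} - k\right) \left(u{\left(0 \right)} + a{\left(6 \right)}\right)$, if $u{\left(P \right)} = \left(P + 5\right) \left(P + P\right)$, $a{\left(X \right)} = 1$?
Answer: $- \frac{1}{2} \approx -0.5$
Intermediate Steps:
$u{\left(P \right)} = 2 P \left(5 + P\right)$ ($u{\left(P \right)} = \left(5 + P\right) 2 P = 2 P \left(5 + P\right)$)
$K{\left(A \right)} = 0$
$k = \frac{1}{2}$ ($k = - \frac{\left(\left(0 - 5\right) + 6\right) - 2}{2} = - \frac{\left(-5 + 6\right) - 2}{2} = - \frac{1 - 2}{2} = \left(- \frac{1}{2}\right) \left(-1\right) = \frac{1}{2} \approx 0.5$)
$\left(K{\left(-4 \right)} - k\right) \left(u{\left(0 \right)} + a{\left(6 \right)}\right) = \left(0 - \frac{1}{2}\right) \left(2 \cdot 0 \left(5 + 0\right) + 1\right) = \left(0 - \frac{1}{2}\right) \left(2 \cdot 0 \cdot 5 + 1\right) = - \frac{0 + 1}{2} = \left(- \frac{1}{2}\right) 1 = - \frac{1}{2}$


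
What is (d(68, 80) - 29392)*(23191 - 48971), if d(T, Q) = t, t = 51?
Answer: 756410980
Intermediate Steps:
d(T, Q) = 51
(d(68, 80) - 29392)*(23191 - 48971) = (51 - 29392)*(23191 - 48971) = -29341*(-25780) = 756410980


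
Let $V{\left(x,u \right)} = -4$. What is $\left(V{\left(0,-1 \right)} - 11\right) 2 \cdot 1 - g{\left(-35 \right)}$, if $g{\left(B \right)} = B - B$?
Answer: $-30$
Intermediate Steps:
$g{\left(B \right)} = 0$
$\left(V{\left(0,-1 \right)} - 11\right) 2 \cdot 1 - g{\left(-35 \right)} = \left(-4 - 11\right) 2 \cdot 1 - 0 = \left(-15\right) 2 + 0 = -30 + 0 = -30$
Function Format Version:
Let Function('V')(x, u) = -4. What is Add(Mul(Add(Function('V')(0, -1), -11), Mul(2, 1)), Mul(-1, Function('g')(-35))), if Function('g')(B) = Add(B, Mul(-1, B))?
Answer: -30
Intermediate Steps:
Function('g')(B) = 0
Add(Mul(Add(Function('V')(0, -1), -11), Mul(2, 1)), Mul(-1, Function('g')(-35))) = Add(Mul(Add(-4, -11), Mul(2, 1)), Mul(-1, 0)) = Add(Mul(-15, 2), 0) = Add(-30, 0) = -30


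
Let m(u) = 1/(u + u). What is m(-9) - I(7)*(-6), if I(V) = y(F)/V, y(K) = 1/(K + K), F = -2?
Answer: -17/63 ≈ -0.26984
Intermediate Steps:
m(u) = 1/(2*u)
y(K) = 1/(2*K)
I(V) = -1/(4*V) (I(V) = ((½)/(-2))/V = ((½)*(-½))/V = -1/(4*V))
m(-9) - I(7)*(-6) = (½)/(-9) - (-¼/7)*(-6) = (½)*(-⅑) - (-¼*⅐)*(-6) = -1/18 - (-1)*(-6)/28 = -1/18 - 1*3/14 = -1/18 - 3/14 = -17/63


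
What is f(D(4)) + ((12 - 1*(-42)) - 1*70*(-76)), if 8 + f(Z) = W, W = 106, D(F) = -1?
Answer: 5472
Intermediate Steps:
f(Z) = 98 (f(Z) = -8 + 106 = 98)
f(D(4)) + ((12 - 1*(-42)) - 1*70*(-76)) = 98 + ((12 - 1*(-42)) - 1*70*(-76)) = 98 + ((12 + 42) - 70*(-76)) = 98 + (54 + 5320) = 98 + 5374 = 5472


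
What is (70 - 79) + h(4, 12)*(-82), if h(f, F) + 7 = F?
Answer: -419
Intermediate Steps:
h(f, F) = -7 + F
(70 - 79) + h(4, 12)*(-82) = (70 - 79) + (-7 + 12)*(-82) = -9 + 5*(-82) = -9 - 410 = -419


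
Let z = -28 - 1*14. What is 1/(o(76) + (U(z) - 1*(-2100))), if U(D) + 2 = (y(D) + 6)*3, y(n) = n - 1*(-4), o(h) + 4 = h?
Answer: 1/2074 ≈ 0.00048216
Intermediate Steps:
z = -42 (z = -28 - 14 = -42)
o(h) = -4 + h
y(n) = 4 + n (y(n) = n + 4 = 4 + n)
U(D) = 28 + 3*D (U(D) = -2 + ((4 + D) + 6)*3 = -2 + (10 + D)*3 = -2 + (30 + 3*D) = 28 + 3*D)
1/(o(76) + (U(z) - 1*(-2100))) = 1/((-4 + 76) + ((28 + 3*(-42)) - 1*(-2100))) = 1/(72 + ((28 - 126) + 2100)) = 1/(72 + (-98 + 2100)) = 1/(72 + 2002) = 1/2074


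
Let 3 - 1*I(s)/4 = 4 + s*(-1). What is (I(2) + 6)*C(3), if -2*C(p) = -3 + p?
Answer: 0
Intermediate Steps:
C(p) = 3/2 - p/2 (C(p) = -(-3 + p)/2 = 3/2 - p/2)
I(s) = -4 + 4*s (I(s) = 12 - 4*(4 + s*(-1)) = 12 - 4*(4 - s) = 12 + (-16 + 4*s) = -4 + 4*s)
(I(2) + 6)*C(3) = ((-4 + 4*2) + 6)*(3/2 - ½*3) = ((-4 + 8) + 6)*(3/2 - 3/2) = (4 + 6)*0 = 10*0 = 0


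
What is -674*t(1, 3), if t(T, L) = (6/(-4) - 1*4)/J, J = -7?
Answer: -3707/7 ≈ -529.57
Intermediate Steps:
t(T, L) = 11/14 (t(T, L) = (6/(-4) - 1*4)/(-7) = (6*(-¼) - 4)*(-⅐) = (-3/2 - 4)*(-⅐) = -11/2*(-⅐) = 11/14)
-674*t(1, 3) = -674*11/14 = -3707/7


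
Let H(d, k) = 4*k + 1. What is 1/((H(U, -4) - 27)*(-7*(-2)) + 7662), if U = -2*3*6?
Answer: 1/7074 ≈ 0.00014136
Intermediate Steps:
U = -36 (U = -6*6 = -36)
H(d, k) = 1 + 4*k
1/((H(U, -4) - 27)*(-7*(-2)) + 7662) = 1/(((1 + 4*(-4)) - 27)*(-7*(-2)) + 7662) = 1/(((1 - 16) - 27)*14 + 7662) = 1/((-15 - 27)*14 + 7662) = 1/(-42*14 + 7662) = 1/(-588 + 7662) = 1/7074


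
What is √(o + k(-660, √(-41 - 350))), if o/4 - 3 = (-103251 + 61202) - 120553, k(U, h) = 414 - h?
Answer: √(-649982 - I*√391) ≈ 0.01 - 806.21*I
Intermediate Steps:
o = -650396 (o = 12 + 4*((-103251 + 61202) - 120553) = 12 + 4*(-42049 - 120553) = 12 + 4*(-162602) = 12 - 650408 = -650396)
√(o + k(-660, √(-41 - 350))) = √(-650396 + (414 - √(-41 - 350))) = √(-650396 + (414 - √(-391))) = √(-650396 + (414 - I*√391)) = √(-649982 - I*√391)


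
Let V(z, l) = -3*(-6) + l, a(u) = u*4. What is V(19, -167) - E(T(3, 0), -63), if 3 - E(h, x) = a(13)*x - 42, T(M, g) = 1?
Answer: -3470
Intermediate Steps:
a(u) = 4*u
V(z, l) = 18 + l
E(h, x) = 45 - 52*x (E(h, x) = 3 - ((4*13)*x - 42) = 3 - (52*x - 42) = 3 - (-42 + 52*x) = 3 + (42 - 52*x) = 45 - 52*x)
V(19, -167) - E(T(3, 0), -63) = (18 - 167) - (45 - 52*(-63)) = -149 - (45 + 3276) = -149 - 1*3321 = -149 - 3321 = -3470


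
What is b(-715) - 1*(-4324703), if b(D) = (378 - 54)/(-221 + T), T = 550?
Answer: 1422827611/329 ≈ 4.3247e+6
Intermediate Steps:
b(D) = 324/329 (b(D) = (378 - 54)/(-221 + 550) = 324/329)
b(-715) - 1*(-4324703) = 324/329 - 1*(-4324703) = 324/329 + 4324703 = 1422827611/329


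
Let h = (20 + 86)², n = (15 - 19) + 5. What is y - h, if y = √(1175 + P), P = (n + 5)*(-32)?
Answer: -11236 + √983 ≈ -11205.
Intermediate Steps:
n = 1 (n = -4 + 5 = 1)
h = 11236 (h = 106² = 11236)
P = -192 (P = (1 + 5)*(-32) = 6*(-32) = -192)
y = √983 (y = √(1175 - 192) = √983 ≈ 31.353)
y - h = √983 - 1*11236 = √983 - 11236 = -11236 + √983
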